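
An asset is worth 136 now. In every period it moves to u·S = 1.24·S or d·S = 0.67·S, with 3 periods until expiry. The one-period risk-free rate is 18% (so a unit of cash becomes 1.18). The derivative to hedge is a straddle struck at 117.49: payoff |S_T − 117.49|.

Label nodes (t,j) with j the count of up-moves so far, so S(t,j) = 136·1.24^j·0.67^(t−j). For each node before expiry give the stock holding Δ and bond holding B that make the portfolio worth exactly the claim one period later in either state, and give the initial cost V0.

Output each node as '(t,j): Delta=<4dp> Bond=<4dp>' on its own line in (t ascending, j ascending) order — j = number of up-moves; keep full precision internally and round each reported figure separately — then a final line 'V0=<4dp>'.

(0,0): Delta=0.8470 Bond=-49.0795
(1,0): Delta=-0.3397 Bond=50.2147
(1,1): Delta=0.9224 Bond=-70.6348
(2,0): Delta=-1.0000 Bond=99.5678
(2,1): Delta=-0.2977 Bond=54.5104
(2,2): Delta=1.0000 Bond=-99.5678
V0=66.1136

Since d<R<u, set p* = (R−d)/(u−d) = 0.8947; price each node as the discounted p*-expectation of its children.
Terminal payoffs: V(3,0)=76.5862, V(3,1)=41.7875, V(3,2)=22.6161, V(3,3)=141.8109
(2,0): S=61.0504. Δ = (V_up−V_dn)/(S_up−S_dn) = (41.7875−76.5862)/(75.7025−40.9038) = -1.0000. V = [p*·41.7875 + (1−p*)·76.5862]/1.18 = 38.5174. B = V − Δ·S = 99.5678.
(2,1): S=112.9888. Δ = (V_up−V_dn)/(S_up−S_dn) = (22.6161−41.7875)/(140.1061−75.7025) = -0.2977. V = [p*·22.6161 + (1−p*)·41.7875]/1.18 = 20.8764. B = V − Δ·S = 54.5104.
(2,2): S=209.1136. Δ = (V_up−V_dn)/(S_up−S_dn) = (141.8109−22.6161)/(259.3009−140.1061) = 1.0000. V = [p*·141.8109 + (1−p*)·22.6161]/1.18 = 109.5458. B = V − Δ·S = -99.5678.
(1,0): S=91.1200. Δ = (V_up−V_dn)/(S_up−S_dn) = (20.8764−38.5174)/(112.9888−61.0504) = -0.3397. V = [p*·20.8764 + (1−p*)·38.5174]/1.18 = 19.2655. B = V − Δ·S = 50.2147.
(1,1): S=168.6400. Δ = (V_up−V_dn)/(S_up−S_dn) = (109.5458−20.8764)/(209.1136−112.9888) = 0.9224. V = [p*·109.5458 + (1−p*)·20.8764]/1.18 = 84.9256. B = V − Δ·S = -70.6348.
(0,0): S=136.0000. Δ = (V_up−V_dn)/(S_up−S_dn) = (84.9256−19.2655)/(168.6400−91.1200) = 0.8470. V = [p*·84.9256 + (1−p*)·19.2655]/1.18 = 66.1136. B = V − Δ·S = -49.0795.
Check: Δ(0,0)·S0 + B(0,0) = 66.1136 = V0.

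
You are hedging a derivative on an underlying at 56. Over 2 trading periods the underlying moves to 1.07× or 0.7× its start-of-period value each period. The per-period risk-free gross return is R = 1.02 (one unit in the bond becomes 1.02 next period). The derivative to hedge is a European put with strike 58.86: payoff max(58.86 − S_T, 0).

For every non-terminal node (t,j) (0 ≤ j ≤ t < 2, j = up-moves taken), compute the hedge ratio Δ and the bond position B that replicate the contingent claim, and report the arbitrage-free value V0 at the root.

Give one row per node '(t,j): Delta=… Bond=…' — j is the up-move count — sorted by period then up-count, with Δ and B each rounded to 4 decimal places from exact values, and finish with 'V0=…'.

Since d<R<u, set p* = (R−d)/(u−d) = 0.8649; price each node as the discounted p*-expectation of its children.
At expiry t=2: V(2,0)=31.4200, V(2,1)=16.9160, V(2,2)=0.0000
  t=1,j=0: stock 39.2000 → up 41.9440 (V=16.9160), down 27.4400 (V=31.4200). Price 18.5059; hedge Δ=-1.0000, bond B=57.7059.
  t=1,j=1: stock 59.9200 → up 64.1144 (V=0.0000), down 41.9440 (V=16.9160). Price 2.2411; hedge Δ=-0.7630, bond B=47.9600.
  t=0,j=0: stock 56.0000 → up 59.9200 (V=2.2411), down 39.2000 (V=18.5059). Price 4.3520; hedge Δ=-0.7850, bond B=48.3108.
The time-0 hedge costs 4.3520, which is the no-arbitrage price.

(0,0): Delta=-0.7850 Bond=48.3108
(1,0): Delta=-1.0000 Bond=57.7059
(1,1): Delta=-0.7630 Bond=47.9600
V0=4.3520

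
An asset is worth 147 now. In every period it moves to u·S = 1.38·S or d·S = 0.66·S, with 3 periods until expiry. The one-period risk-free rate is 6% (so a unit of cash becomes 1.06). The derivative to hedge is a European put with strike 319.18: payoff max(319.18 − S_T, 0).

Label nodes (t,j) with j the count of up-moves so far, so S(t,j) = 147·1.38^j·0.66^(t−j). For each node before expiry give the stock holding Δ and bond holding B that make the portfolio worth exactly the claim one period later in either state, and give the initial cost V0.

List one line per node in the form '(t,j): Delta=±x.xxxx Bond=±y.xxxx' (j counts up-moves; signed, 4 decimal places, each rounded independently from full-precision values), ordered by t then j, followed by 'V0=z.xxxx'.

Under the risk-neutral measure, an up-move has probability p* = (R−d)/(u−d) = 0.5556 and values discount at R = 1.06.
At expiry t=3: V(3,0)=276.9181, V(3,1)=230.8142, V(3,2)=134.4151, V(3,3)=0.0000
Node (2,0) S=64.0332: V=(p*·230.8142+(1−p*)·276.9181)/1.06=237.0800; Δ=(230.8142−276.9181)/(88.3658−42.2619)=-1.0000; B=V−Δ·S=301.1132
Node (2,1) S=133.8876: V=(p*·134.4151+(1−p*)·230.8142)/1.06=167.2256; Δ=(134.4151−230.8142)/(184.7649−88.3658)=-1.0000; B=V−Δ·S=301.1132
Node (2,2) S=279.9468: V=(p*·0.0000+(1−p*)·134.4151)/1.06=56.3585; Δ=(0.0000−134.4151)/(386.3266−184.7649)=-0.6669; B=V−Δ·S=243.0462
Node (1,0) S=97.0200: V=(p*·167.2256+(1−p*)·237.0800)/1.06=187.0491; Δ=(167.2256−237.0800)/(133.8876−64.0332)=-1.0000; B=V−Δ·S=284.0691
Node (1,1) S=202.8600: V=(p*·56.3585+(1−p*)·167.2256)/1.06=99.6536; Δ=(56.3585−167.2256)/(279.9468−133.8876)=-0.7591; B=V−Δ·S=253.6356
Node (0,0) S=147.0000: V=(p*·99.6536+(1−p*)·187.0491)/1.06=130.6566; Δ=(99.6536−187.0491)/(202.8600−97.0200)=-0.8257; B=V−Δ·S=252.0392
Self-financing check: at every node Δ·S+B equals the discounted successor values.

(0,0): Delta=-0.8257 Bond=252.0392
(1,0): Delta=-1.0000 Bond=284.0691
(1,1): Delta=-0.7591 Bond=253.6356
(2,0): Delta=-1.0000 Bond=301.1132
(2,1): Delta=-1.0000 Bond=301.1132
(2,2): Delta=-0.6669 Bond=243.0462
V0=130.6566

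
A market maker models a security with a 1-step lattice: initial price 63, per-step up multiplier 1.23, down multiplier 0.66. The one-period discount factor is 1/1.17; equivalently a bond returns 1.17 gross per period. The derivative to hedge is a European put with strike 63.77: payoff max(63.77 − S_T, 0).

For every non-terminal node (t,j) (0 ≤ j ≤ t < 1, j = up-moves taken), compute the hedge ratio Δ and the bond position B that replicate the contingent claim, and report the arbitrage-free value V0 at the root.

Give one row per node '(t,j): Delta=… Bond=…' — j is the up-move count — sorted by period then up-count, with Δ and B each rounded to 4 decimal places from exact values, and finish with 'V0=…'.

No-arbitrage ⇒ martingale measure with p* = (R−d)/(u−d) = 0.8947.
Terminal payoffs: V(1,0)=22.1900, V(1,1)=0.0000
Node (0,0) S=63.0000: V=(p*·0.0000+(1−p*)·22.1900)/1.17=1.9964; Δ=(0.0000−22.1900)/(77.4900−41.5800)=-0.6179; B=V−Δ·S=40.9262
Check: Δ(0,0)·S0 + B(0,0) = 1.9964 = V0.

(0,0): Delta=-0.6179 Bond=40.9262
V0=1.9964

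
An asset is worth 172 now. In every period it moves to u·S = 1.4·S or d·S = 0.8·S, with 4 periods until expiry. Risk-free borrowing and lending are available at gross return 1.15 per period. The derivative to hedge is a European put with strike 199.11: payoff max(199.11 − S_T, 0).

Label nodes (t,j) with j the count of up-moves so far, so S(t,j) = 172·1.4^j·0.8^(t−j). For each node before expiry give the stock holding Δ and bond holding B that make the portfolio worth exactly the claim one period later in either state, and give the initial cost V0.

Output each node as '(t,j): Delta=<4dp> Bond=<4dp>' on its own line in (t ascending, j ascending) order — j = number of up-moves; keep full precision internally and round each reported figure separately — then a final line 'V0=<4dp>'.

(0,0): Delta=-0.1711 Bond=38.9668
(1,0): Delta=-0.4216 Bond=79.2752
(1,1): Delta=-0.0689 Bond=20.1951
(2,0): Delta=-0.8722 Bond=140.7656
(2,1): Delta=-0.2377 Bond=55.7386
(2,2): Delta=0.0000 Bond=0.0000
(3,0): Delta=-1.0000 Bond=173.1391
(3,1): Delta=-0.8200 Bond=153.8385
(3,2): Delta=0.0000 Bond=0.0000
(3,3): Delta=0.0000 Bond=0.0000
V0=9.5343

Under the risk-neutral measure, an up-move has probability p* = (R−d)/(u−d) = 0.5833 and values discount at R = 1.15.
At expiry t=4: V(4,0)=128.6588, V(4,1)=75.8204, V(4,2)=0.0000, V(4,3)=0.0000, V(4,4)=0.0000
  t=3,j=0: stock 88.0640 → up 123.2896 (V=75.8204), down 70.4512 (V=128.6588). Price 85.0751; hedge Δ=-1.0000, bond B=173.1391.
  t=3,j=1: stock 154.1120 → up 215.7568 (V=0.0000), down 123.2896 (V=75.8204). Price 27.4712; hedge Δ=-0.8200, bond B=153.8385.
  t=3,j=2: stock 269.6960 → up 377.5744 (V=0.0000), down 215.7568 (V=0.0000). Price 0.0000; hedge Δ=0.0000, bond B=0.0000.
  t=3,j=3: stock 471.9680 → up 660.7552 (V=0.0000), down 377.5744 (V=0.0000). Price 0.0000; hedge Δ=0.0000, bond B=0.0000.
  t=2,j=0: stock 110.0800 → up 154.1120 (V=27.4712), down 88.0640 (V=85.0751). Price 44.7590; hedge Δ=-0.8722, bond B=140.7656.
  t=2,j=1: stock 192.6400 → up 269.6960 (V=0.0000), down 154.1120 (V=27.4712). Price 9.9533; hedge Δ=-0.2377, bond B=55.7386.
  t=2,j=2: stock 337.1200 → up 471.9680 (V=0.0000), down 269.6960 (V=0.0000). Price 0.0000; hedge Δ=0.0000, bond B=0.0000.
  t=1,j=0: stock 137.6000 → up 192.6400 (V=9.9533), down 110.0800 (V=44.7590). Price 21.2658; hedge Δ=-0.4216, bond B=79.2752.
  t=1,j=1: stock 240.8000 → up 337.1200 (V=0.0000), down 192.6400 (V=9.9533). Price 3.6063; hedge Δ=-0.0689, bond B=20.1951.
  t=0,j=0: stock 172.0000 → up 240.8000 (V=3.6063), down 137.6000 (V=21.2658). Price 9.5343; hedge Δ=-0.1711, bond B=38.9668.
Each (Δ,B) replicates both successor values, so the strategy is self-financing and V0 is arbitrage-free.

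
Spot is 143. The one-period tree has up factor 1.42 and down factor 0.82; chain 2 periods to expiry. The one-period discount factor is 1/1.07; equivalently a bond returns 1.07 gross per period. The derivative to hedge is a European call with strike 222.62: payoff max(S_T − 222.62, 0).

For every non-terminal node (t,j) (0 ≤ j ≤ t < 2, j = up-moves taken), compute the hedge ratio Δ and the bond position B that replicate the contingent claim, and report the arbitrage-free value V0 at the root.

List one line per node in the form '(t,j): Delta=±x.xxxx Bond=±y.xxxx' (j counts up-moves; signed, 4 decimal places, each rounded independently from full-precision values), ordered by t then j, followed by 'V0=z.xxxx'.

(0,0): Delta=0.2983 Bond=-32.6901
(1,0): Delta=0.0000 Bond=0.0000
(1,1): Delta=0.5395 Bond=-83.9481
V0=9.9665

Risk-neutral probability p* = (R−d)/(u−d) = (1.07−0.82)/(1.42−0.82) = 0.4167.
Terminal payoffs: V(2,0)=0.0000, V(2,1)=0.0000, V(2,2)=65.7252
(1,0): S=117.2600. Δ = (V_up−V_dn)/(S_up−S_dn) = (0.0000−0.0000)/(166.5092−96.1532) = 0.0000. V = [p*·0.0000 + (1−p*)·0.0000]/1.07 = 0.0000. B = V − Δ·S = 0.0000.
(1,1): S=203.0600. Δ = (V_up−V_dn)/(S_up−S_dn) = (65.7252−0.0000)/(288.3452−166.5092) = 0.5395. V = [p*·65.7252 + (1−p*)·0.0000]/1.07 = 25.5939. B = V − Δ·S = -83.9481.
(0,0): S=143.0000. Δ = (V_up−V_dn)/(S_up−S_dn) = (25.5939−0.0000)/(203.0600−117.2600) = 0.2983. V = [p*·25.5939 + (1−p*)·0.0000]/1.07 = 9.9665. B = V − Δ·S = -32.6901.
Check: Δ(0,0)·S0 + B(0,0) = 9.9665 = V0.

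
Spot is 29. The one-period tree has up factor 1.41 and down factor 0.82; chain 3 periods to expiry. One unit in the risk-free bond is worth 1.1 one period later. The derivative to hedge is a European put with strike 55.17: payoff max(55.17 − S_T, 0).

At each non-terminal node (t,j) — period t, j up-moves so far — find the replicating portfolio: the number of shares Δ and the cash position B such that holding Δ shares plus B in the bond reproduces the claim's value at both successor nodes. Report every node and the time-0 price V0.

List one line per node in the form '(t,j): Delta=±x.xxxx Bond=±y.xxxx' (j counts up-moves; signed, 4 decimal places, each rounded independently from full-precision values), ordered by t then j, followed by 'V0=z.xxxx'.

No-arbitrage ⇒ martingale measure with p* = (R−d)/(u−d) = 0.4746.
Terminal values V(3,·): V(3,0)=39.1803, V(3,1)=27.6756, V(3,2)=7.8930, V(3,3)=0.0000
Node (2,0) S=19.4996: V=(p*·27.6756+(1−p*)·39.1803)/1.1=30.6549; Δ=(27.6756−39.1803)/(27.4944−15.9897)=-1.0000; B=V−Δ·S=50.1545
Node (2,1) S=33.5298: V=(p*·7.8930+(1−p*)·27.6756)/1.1=16.6247; Δ=(7.8930−27.6756)/(47.2770−27.4944)=-1.0000; B=V−Δ·S=50.1545
Node (2,2) S=57.6549: V=(p*·0.0000+(1−p*)·7.8930)/1.1=3.7701; Δ=(0.0000−7.8930)/(81.2934−47.2770)=-0.2320; B=V−Δ·S=17.1481
Node (1,0) S=23.7800: V=(p*·16.6247+(1−p*)·30.6549)/1.1=21.8150; Δ=(16.6247−30.6549)/(33.5298−19.4996)=-1.0000; B=V−Δ·S=45.5950
Node (1,1) S=40.8900: V=(p*·3.7701+(1−p*)·16.6247)/1.1=9.5675; Δ=(3.7701−16.6247)/(57.6549−33.5298)=-0.5328; B=V−Δ·S=31.3550
Node (0,0) S=29.0000: V=(p*·9.5675+(1−p*)·21.8150)/1.1=14.5479; Δ=(9.5675−21.8150)/(40.8900−23.7800)=-0.7158; B=V−Δ·S=35.3064
Each (Δ,B) replicates both successor values, so the strategy is self-financing and V0 is arbitrage-free.

(0,0): Delta=-0.7158 Bond=35.3064
(1,0): Delta=-1.0000 Bond=45.5950
(1,1): Delta=-0.5328 Bond=31.3550
(2,0): Delta=-1.0000 Bond=50.1545
(2,1): Delta=-1.0000 Bond=50.1545
(2,2): Delta=-0.2320 Bond=17.1481
V0=14.5479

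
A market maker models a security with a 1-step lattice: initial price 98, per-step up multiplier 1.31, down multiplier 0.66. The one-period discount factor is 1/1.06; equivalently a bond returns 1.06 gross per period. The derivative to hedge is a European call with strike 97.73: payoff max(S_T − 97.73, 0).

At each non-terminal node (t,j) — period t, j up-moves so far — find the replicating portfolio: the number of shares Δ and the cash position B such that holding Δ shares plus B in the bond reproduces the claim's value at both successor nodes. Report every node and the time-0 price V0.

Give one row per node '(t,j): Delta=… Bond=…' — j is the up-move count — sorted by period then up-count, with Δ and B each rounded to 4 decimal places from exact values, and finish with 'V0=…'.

(0,0): Delta=0.4812 Bond=-29.3599
V0=17.7939

Since d<R<u, set p* = (R−d)/(u−d) = 0.6154; price each node as the discounted p*-expectation of its children.
Terminal values V(1,·): V(1,0)=0.0000, V(1,1)=30.6500
Node (0,0) S=98.0000: V=(p*·30.6500+(1−p*)·0.0000)/1.06=17.7939; Δ=(30.6500−0.0000)/(128.3800−64.6800)=0.4812; B=V−Δ·S=-29.3599
Self-financing check: at every node Δ·S+B equals the discounted successor values.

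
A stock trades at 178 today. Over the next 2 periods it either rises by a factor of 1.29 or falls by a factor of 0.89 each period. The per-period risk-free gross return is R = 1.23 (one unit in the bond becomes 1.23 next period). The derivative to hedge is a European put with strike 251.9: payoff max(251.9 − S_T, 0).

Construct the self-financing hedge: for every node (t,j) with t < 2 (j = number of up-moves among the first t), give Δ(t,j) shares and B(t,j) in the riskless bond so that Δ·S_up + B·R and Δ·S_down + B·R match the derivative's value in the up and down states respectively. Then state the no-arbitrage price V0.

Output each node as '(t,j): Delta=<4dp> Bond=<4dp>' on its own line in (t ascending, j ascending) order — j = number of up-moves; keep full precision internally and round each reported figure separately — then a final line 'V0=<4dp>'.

Risk-neutral probability p* = (R−d)/(u−d) = (1.23−0.89)/(1.29−0.89) = 0.8500.
At expiry t=2: V(2,0)=110.9062, V(2,1)=47.5382, V(2,2)=0.0000
  t=1,j=0: stock 158.4200 → up 204.3618 (V=47.5382), down 140.9938 (V=110.9062). Price 46.3767; hedge Δ=-1.0000, bond B=204.7967.
  t=1,j=1: stock 229.6200 → up 296.2098 (V=0.0000), down 204.3618 (V=47.5382). Price 5.7973; hedge Δ=-0.5176, bond B=124.6428.
  t=0,j=0: stock 178.0000 → up 229.6200 (V=5.7973), down 158.4200 (V=46.3767). Price 9.6620; hedge Δ=-0.5699, bond B=111.1105.
Check: Δ(0,0)·S0 + B(0,0) = 9.6620 = V0.

(0,0): Delta=-0.5699 Bond=111.1105
(1,0): Delta=-1.0000 Bond=204.7967
(1,1): Delta=-0.5176 Bond=124.6428
V0=9.6620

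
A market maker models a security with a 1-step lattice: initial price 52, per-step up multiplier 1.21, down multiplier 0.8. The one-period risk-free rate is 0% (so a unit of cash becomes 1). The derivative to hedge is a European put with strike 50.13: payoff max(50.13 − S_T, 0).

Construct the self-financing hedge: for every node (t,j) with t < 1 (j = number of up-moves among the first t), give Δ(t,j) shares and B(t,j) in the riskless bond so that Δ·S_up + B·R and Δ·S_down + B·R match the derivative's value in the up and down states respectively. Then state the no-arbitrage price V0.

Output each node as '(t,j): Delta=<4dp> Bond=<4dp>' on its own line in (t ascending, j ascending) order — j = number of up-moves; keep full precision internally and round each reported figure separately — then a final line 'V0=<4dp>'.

No-arbitrage ⇒ martingale measure with p* = (R−d)/(u−d) = 0.4878.
Terminal payoffs: V(1,0)=8.5300, V(1,1)=0.0000
Node (0,0) S=52.0000: V=(p*·0.0000+(1−p*)·8.5300)/1=4.3690; Δ=(0.0000−8.5300)/(62.9200−41.6000)=-0.4001; B=V−Δ·S=25.1739
Root portfolio cost Δ·52+B reproduces V0=4.3690.

(0,0): Delta=-0.4001 Bond=25.1739
V0=4.3690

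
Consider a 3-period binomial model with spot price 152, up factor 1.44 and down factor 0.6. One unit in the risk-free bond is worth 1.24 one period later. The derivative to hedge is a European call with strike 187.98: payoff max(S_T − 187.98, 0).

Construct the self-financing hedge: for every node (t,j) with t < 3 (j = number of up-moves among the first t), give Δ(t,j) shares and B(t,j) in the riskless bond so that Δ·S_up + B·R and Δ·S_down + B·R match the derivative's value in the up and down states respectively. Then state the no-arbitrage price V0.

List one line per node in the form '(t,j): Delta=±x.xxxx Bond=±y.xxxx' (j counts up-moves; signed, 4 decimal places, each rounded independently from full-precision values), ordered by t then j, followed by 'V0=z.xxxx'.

(0,0): Delta=0.7850 Bond=-57.3871
(1,0): Delta=0.0091 Bond=-0.4008
(1,1): Delta=0.8860 Bond=-93.2723
(2,0): Delta=0.0000 Bond=0.0000
(2,1): Delta=0.0103 Bond=-0.6523
(2,2): Delta=1.0000 Bond=-151.5968
V0=61.9254

Since d<R<u, set p* = (R−d)/(u−d) = 0.7619; price each node as the discounted p*-expectation of its children.
Terminal payoffs: V(3,0)=0.0000, V(3,1)=0.0000, V(3,2)=1.1323, V(3,3)=265.8896
  t=2,j=0: stock 54.7200 → up 78.7968 (V=0.0000), down 32.8320 (V=0.0000). Price 0.0000; hedge Δ=0.0000, bond B=0.0000.
  t=2,j=1: stock 131.3280 → up 189.1123 (V=1.1323), down 78.7968 (V=0.0000). Price 0.6957; hedge Δ=0.0103, bond B=-0.6523.
  t=2,j=2: stock 315.1872 → up 453.8696 (V=265.8896), down 189.1123 (V=1.1323). Price 163.5904; hedge Δ=1.0000, bond B=-151.5968.
  t=1,j=0: stock 91.2000 → up 131.3280 (V=0.6957), down 54.7200 (V=0.0000). Price 0.4275; hedge Δ=0.0091, bond B=-0.4008.
  t=1,j=1: stock 218.8800 → up 315.1872 (V=163.5904), down 131.3280 (V=0.6957). Price 100.6500; hedge Δ=0.8860, bond B=-93.2723.
  t=0,j=0: stock 152.0000 → up 218.8800 (V=100.6500), down 91.2000 (V=0.4275). Price 61.9254; hedge Δ=0.7850, bond B=-57.3871.
Self-financing check: at every node Δ·S+B equals the discounted successor values.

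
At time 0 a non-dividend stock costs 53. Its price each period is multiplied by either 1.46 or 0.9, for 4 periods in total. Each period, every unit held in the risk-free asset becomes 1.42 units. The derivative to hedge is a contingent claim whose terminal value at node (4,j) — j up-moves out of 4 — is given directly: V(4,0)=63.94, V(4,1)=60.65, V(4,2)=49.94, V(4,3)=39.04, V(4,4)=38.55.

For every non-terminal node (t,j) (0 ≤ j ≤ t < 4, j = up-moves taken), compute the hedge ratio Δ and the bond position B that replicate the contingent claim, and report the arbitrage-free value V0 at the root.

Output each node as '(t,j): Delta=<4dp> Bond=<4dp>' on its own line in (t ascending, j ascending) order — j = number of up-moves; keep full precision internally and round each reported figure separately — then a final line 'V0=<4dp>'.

No-arbitrage ⇒ martingale measure with p* = (R−d)/(u−d) = 0.9286.
Terminal payoffs: V(4,0)=63.9400, V(4,1)=60.6500, V(4,2)=49.9400, V(4,3)=39.0400, V(4,4)=38.5500
  t=3,j=0: stock 38.6370 → up 56.4100 (V=60.6500), down 34.7733 (V=63.9400). Price 42.8768; hedge Δ=-0.1521, bond B=48.7518.
  t=3,j=1: stock 62.6778 → up 91.5096 (V=49.9400), down 56.4100 (V=60.6500). Price 35.7077; hedge Δ=-0.3051, bond B=54.8327.
  t=3,j=2: stock 101.6773 → up 148.4489 (V=39.0400), down 91.5096 (V=49.9400). Price 28.0412; hedge Δ=-0.1914, bond B=47.5055.
  t=3,j=3: stock 164.9432 → up 240.8171 (V=38.5500), down 148.4489 (V=39.0400). Price 27.1725; hedge Δ=-0.0053, bond B=28.0475.
  t=2,j=0: stock 42.9300 → up 62.6778 (V=35.7077), down 38.6370 (V=42.8768). Price 25.5069; hedge Δ=-0.2982, bond B=38.3087.
  t=2,j=1: stock 69.6420 → up 101.6773 (V=28.0412), down 62.6778 (V=35.7077). Price 20.1330; hedge Δ=-0.1966, bond B=33.8232.
  t=2,j=2: stock 112.9748 → up 164.9432 (V=27.1725), down 101.6773 (V=28.0412). Price 19.1793; hedge Δ=-0.0137, bond B=20.7306.
  t=1,j=0: stock 47.7000 → up 69.6420 (V=20.1330), down 42.9300 (V=25.5069). Price 14.4485; hedge Δ=-0.2012, bond B=24.0448.
  t=1,j=1: stock 77.3800 → up 112.9748 (V=19.1793), down 69.6420 (V=20.1330). Price 13.5545; hedge Δ=-0.0220, bond B=15.2576.
  t=0,j=0: stock 53.0000 → up 77.3800 (V=13.5545), down 47.7000 (V=14.4485). Price 9.5904; hedge Δ=-0.0301, bond B=11.1868.
The time-0 hedge costs 9.5904, which is the no-arbitrage price.

(0,0): Delta=-0.0301 Bond=11.1868
(1,0): Delta=-0.2012 Bond=24.0448
(1,1): Delta=-0.0220 Bond=15.2576
(2,0): Delta=-0.2982 Bond=38.3087
(2,1): Delta=-0.1966 Bond=33.8232
(2,2): Delta=-0.0137 Bond=20.7306
(3,0): Delta=-0.1521 Bond=48.7518
(3,1): Delta=-0.3051 Bond=54.8327
(3,2): Delta=-0.1914 Bond=47.5055
(3,3): Delta=-0.0053 Bond=28.0475
V0=9.5904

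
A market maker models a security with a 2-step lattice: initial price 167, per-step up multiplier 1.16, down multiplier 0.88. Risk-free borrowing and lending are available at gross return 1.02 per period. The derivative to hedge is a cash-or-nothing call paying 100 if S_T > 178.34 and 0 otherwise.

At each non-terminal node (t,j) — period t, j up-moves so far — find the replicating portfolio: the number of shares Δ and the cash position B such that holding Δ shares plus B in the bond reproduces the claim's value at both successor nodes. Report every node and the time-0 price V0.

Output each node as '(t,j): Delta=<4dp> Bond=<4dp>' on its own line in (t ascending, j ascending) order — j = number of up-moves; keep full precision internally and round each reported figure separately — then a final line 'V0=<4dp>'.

(0,0): Delta=1.0483 Bond=-151.0408
(1,0): Delta=0.0000 Bond=0.0000
(1,1): Delta=1.8436 Bond=-308.1232
V0=24.0292

Since d<R<u, set p* = (R−d)/(u−d) = 0.5000; price each node as the discounted p*-expectation of its children.
Terminal values V(2,·): V(2,0)=0.0000, V(2,1)=0.0000, V(2,2)=100.0000
Node (1,0) S=146.9600: V=(p*·0.0000+(1−p*)·0.0000)/1.02=0.0000; Δ=(0.0000−0.0000)/(170.4736−129.3248)=0.0000; B=V−Δ·S=0.0000
Node (1,1) S=193.7200: V=(p*·100.0000+(1−p*)·0.0000)/1.02=49.0196; Δ=(100.0000−0.0000)/(224.7152−170.4736)=1.8436; B=V−Δ·S=-308.1232
Node (0,0) S=167.0000: V=(p*·49.0196+(1−p*)·0.0000)/1.02=24.0292; Δ=(49.0196−0.0000)/(193.7200−146.9600)=1.0483; B=V−Δ·S=-151.0408
Check: Δ(0,0)·S0 + B(0,0) = 24.0292 = V0.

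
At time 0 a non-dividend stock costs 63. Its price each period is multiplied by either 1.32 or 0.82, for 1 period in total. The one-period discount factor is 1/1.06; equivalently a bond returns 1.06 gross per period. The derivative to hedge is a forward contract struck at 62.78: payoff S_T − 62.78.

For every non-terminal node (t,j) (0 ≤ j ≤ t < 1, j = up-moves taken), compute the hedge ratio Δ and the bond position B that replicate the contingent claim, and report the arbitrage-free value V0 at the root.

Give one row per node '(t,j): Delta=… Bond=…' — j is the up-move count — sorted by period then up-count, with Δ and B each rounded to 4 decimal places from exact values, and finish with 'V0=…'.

(0,0): Delta=1.0000 Bond=-59.2264
V0=3.7736

The replicating-portfolio and risk-neutral prices coincide; use p* = (1.06−0.82)/(1.32−0.82) = 0.4800 for the latter.
Terminal values V(1,·): V(1,0)=-11.1200, V(1,1)=20.3800
  t=0,j=0: stock 63.0000 → up 83.1600 (V=20.3800), down 51.6600 (V=-11.1200). Price 3.7736; hedge Δ=1.0000, bond B=-59.2264.
Self-financing check: at every node Δ·S+B equals the discounted successor values.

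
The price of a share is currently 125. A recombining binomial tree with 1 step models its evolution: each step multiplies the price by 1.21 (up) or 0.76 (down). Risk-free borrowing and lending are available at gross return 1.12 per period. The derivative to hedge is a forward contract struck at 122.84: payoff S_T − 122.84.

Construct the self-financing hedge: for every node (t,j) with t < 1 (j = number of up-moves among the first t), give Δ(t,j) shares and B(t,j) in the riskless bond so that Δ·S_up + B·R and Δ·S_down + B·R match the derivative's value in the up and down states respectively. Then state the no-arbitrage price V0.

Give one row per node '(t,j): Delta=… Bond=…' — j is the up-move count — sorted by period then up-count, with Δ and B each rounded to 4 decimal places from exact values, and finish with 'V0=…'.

The replicating-portfolio and risk-neutral prices coincide; use p* = (1.12−0.76)/(1.21−0.76) = 0.8000 for the latter.
Terminal payoffs: V(1,0)=-27.8400, V(1,1)=28.4100
  t=0,j=0: stock 125.0000 → up 151.2500 (V=28.4100), down 95.0000 (V=-27.8400). Price 15.3214; hedge Δ=1.0000, bond B=-109.6786.
The time-0 hedge costs 15.3214, which is the no-arbitrage price.

(0,0): Delta=1.0000 Bond=-109.6786
V0=15.3214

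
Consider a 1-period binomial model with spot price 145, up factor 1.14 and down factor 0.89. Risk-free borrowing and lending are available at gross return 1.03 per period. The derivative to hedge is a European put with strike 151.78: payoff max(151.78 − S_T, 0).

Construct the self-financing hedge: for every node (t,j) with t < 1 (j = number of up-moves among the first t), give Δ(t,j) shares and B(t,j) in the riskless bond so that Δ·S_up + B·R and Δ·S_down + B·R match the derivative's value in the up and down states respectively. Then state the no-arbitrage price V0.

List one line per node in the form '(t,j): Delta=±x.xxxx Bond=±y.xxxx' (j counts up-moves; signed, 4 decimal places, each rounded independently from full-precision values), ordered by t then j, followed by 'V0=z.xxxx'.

Under the risk-neutral measure, an up-move has probability p* = (R−d)/(u−d) = 0.5600 and values discount at R = 1.03.
Terminal payoffs: V(1,0)=22.7300, V(1,1)=0.0000
Node (0,0) S=145.0000: V=(p*·0.0000+(1−p*)·22.7300)/1.03=9.7099; Δ=(0.0000−22.7300)/(165.3000−129.0500)=-0.6270; B=V−Δ·S=100.6299
Root portfolio cost Δ·145+B reproduces V0=9.7099.

(0,0): Delta=-0.6270 Bond=100.6299
V0=9.7099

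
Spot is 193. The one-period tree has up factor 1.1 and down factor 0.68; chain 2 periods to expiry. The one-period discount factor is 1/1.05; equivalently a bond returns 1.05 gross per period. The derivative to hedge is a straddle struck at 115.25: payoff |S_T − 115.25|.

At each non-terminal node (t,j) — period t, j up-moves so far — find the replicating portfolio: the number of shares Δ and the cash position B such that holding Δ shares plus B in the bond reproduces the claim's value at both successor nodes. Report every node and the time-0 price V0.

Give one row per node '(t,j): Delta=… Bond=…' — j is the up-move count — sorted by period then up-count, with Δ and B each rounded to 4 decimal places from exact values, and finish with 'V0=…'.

(0,0): Delta=0.9272 Bond=-89.8255
(1,0): Delta=0.0564 Bond=19.9772
(1,1): Delta=1.0000 Bond=-109.7619
V0=89.1335

Risk-neutral probability p* = (R−d)/(u−d) = (1.05−0.68)/(1.1−0.68) = 0.8810.
Terminal payoffs: V(2,0)=26.0068, V(2,1)=29.1140, V(2,2)=118.2800
Node (1,0) S=131.2400: V=(p*·29.1140+(1−p*)·26.0068)/1.05=27.3753; Δ=(29.1140−26.0068)/(144.3640−89.2432)=0.0564; B=V−Δ·S=19.9772
Node (1,1) S=212.3000: V=(p*·118.2800+(1−p*)·29.1140)/1.05=102.5381; Δ=(118.2800−29.1140)/(233.5300−144.3640)=1.0000; B=V−Δ·S=-109.7619
Node (0,0) S=193.0000: V=(p*·102.5381+(1−p*)·27.3753)/1.05=89.1335; Δ=(102.5381−27.3753)/(212.3000−131.2400)=0.9272; B=V−Δ·S=-89.8255
Each (Δ,B) replicates both successor values, so the strategy is self-financing and V0 is arbitrage-free.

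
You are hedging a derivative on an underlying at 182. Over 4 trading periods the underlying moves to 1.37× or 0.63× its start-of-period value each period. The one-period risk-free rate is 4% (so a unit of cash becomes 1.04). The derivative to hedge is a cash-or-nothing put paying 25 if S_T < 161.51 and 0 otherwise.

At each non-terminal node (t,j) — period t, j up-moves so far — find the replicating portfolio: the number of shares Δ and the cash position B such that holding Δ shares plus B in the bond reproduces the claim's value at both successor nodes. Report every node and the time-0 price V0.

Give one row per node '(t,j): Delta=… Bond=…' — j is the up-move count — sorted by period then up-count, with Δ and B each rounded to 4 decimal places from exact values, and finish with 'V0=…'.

Since d<R<u, set p* = (R−d)/(u−d) = 0.5541; price each node as the discounted p*-expectation of its children.
Payoff layer (t=4): V(4,0)=25.0000, V(4,1)=25.0000, V(4,2)=25.0000, V(4,3)=0.0000, V(4,4)=0.0000
(3,0): S=45.5086. Δ = (V_up−V_dn)/(S_up−S_dn) = (25.0000−25.0000)/(62.3467−28.6704) = 0.0000. V = [p*·25.0000 + (1−p*)·25.0000]/1.04 = 24.0385. B = V − Δ·S = 24.0385.
(3,1): S=98.9630. Δ = (V_up−V_dn)/(S_up−S_dn) = (25.0000−25.0000)/(135.5794−62.3467) = 0.0000. V = [p*·25.0000 + (1−p*)·25.0000]/1.04 = 24.0385. B = V − Δ·S = 24.0385.
(3,2): S=215.2054. Δ = (V_up−V_dn)/(S_up−S_dn) = (0.0000−25.0000)/(294.8313−135.5794) = -0.1570. V = [p*·0.0000 + (1−p*)·25.0000]/1.04 = 10.7199. B = V − Δ·S = 44.5036.
(3,3): S=467.9862. Δ = (V_up−V_dn)/(S_up−S_dn) = (0.0000−0.0000)/(641.1412−294.8313) = 0.0000. V = [p*·0.0000 + (1−p*)·0.0000]/1.04 = 0.0000. B = V − Δ·S = 0.0000.
(2,0): S=72.2358. Δ = (V_up−V_dn)/(S_up−S_dn) = (24.0385−24.0385)/(98.9630−45.5086) = 0.0000. V = [p*·24.0385 + (1−p*)·24.0385]/1.04 = 23.1139. B = V − Δ·S = 23.1139.
(2,1): S=157.0842. Δ = (V_up−V_dn)/(S_up−S_dn) = (10.7199−24.0385)/(215.2054−98.9630) = -0.1146. V = [p*·10.7199 + (1−p*)·24.0385]/1.04 = 16.0185. B = V − Δ·S = 34.0166.
(2,2): S=341.5958. Δ = (V_up−V_dn)/(S_up−S_dn) = (0.0000−10.7199)/(467.9862−215.2054) = -0.0424. V = [p*·0.0000 + (1−p*)·10.7199]/1.04 = 4.5966. B = V − Δ·S = 19.0829.
(1,0): S=114.6600. Δ = (V_up−V_dn)/(S_up−S_dn) = (16.0185−23.1139)/(157.0842−72.2358) = -0.0836. V = [p*·16.0185 + (1−p*)·23.1139]/1.04 = 18.4449. B = V − Δ·S = 28.0333.
(1,1): S=249.3400. Δ = (V_up−V_dn)/(S_up−S_dn) = (4.5966−16.0185)/(341.5958−157.0842) = -0.0619. V = [p*·4.5966 + (1−p*)·16.0185]/1.04 = 9.3175. B = V − Δ·S = 24.7524.
(0,0): S=182.0000. Δ = (V_up−V_dn)/(S_up−S_dn) = (9.3175−18.4449)/(249.3400−114.6600) = -0.0678. V = [p*·9.3175 + (1−p*)·18.4449]/1.04 = 12.8729. B = V − Δ·S = 25.2072.
Self-financing check: at every node Δ·S+B equals the discounted successor values.

(0,0): Delta=-0.0678 Bond=25.2072
(1,0): Delta=-0.0836 Bond=28.0333
(1,1): Delta=-0.0619 Bond=24.7524
(2,0): Delta=0.0000 Bond=23.1139
(2,1): Delta=-0.1146 Bond=34.0166
(2,2): Delta=-0.0424 Bond=19.0829
(3,0): Delta=0.0000 Bond=24.0385
(3,1): Delta=0.0000 Bond=24.0385
(3,2): Delta=-0.1570 Bond=44.5036
(3,3): Delta=0.0000 Bond=0.0000
V0=12.8729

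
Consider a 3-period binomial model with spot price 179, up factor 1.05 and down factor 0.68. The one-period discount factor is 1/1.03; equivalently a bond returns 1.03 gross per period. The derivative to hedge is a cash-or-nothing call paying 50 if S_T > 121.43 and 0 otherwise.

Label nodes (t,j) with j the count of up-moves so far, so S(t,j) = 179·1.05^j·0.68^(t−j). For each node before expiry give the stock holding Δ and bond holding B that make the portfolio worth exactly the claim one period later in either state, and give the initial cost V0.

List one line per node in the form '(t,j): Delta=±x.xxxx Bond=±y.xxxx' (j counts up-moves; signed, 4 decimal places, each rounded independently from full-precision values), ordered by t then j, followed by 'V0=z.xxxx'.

(0,0): Delta=0.0728 Bond=32.3442
(1,0): Delta=1.0196 Bond=-81.9349
(1,1): Delta=0.0377 Bond=39.9002
(2,0): Delta=0.0000 Bond=0.0000
(2,1): Delta=1.0573 Bond=-89.2154
(2,2): Delta=0.0000 Bond=48.5437
V0=45.3705

No-arbitrage ⇒ martingale measure with p* = (R−d)/(u−d) = 0.9459.
Payoff layer (t=3): V(3,0)=0.0000, V(3,1)=0.0000, V(3,2)=50.0000, V(3,3)=50.0000
Node (2,0) S=82.7696: V=(p*·0.0000+(1−p*)·0.0000)/1.03=0.0000; Δ=(0.0000−0.0000)/(86.9081−56.2833)=0.0000; B=V−Δ·S=0.0000
Node (2,1) S=127.8060: V=(p*·50.0000+(1−p*)·0.0000)/1.03=45.9197; Δ=(50.0000−0.0000)/(134.1963−86.9081)=1.0573; B=V−Δ·S=-89.2154
Node (2,2) S=197.3475: V=(p*·50.0000+(1−p*)·50.0000)/1.03=48.5437; Δ=(50.0000−50.0000)/(207.2149−134.1963)=0.0000; B=V−Δ·S=48.5437
Node (1,0) S=121.7200: V=(p*·45.9197+(1−p*)·0.0000)/1.03=42.1724; Δ=(45.9197−0.0000)/(127.8060−82.7696)=1.0196; B=V−Δ·S=-81.9349
Node (1,1) S=187.9500: V=(p*·48.5437+(1−p*)·45.9197)/1.03=46.9921; Δ=(48.5437−45.9197)/(197.3475−127.8060)=0.0377; B=V−Δ·S=39.9002
Node (0,0) S=179.0000: V=(p*·46.9921+(1−p*)·42.1724)/1.03=45.3705; Δ=(46.9921−42.1724)/(187.9500−121.7200)=0.0728; B=V−Δ·S=32.3442
Self-financing check: at every node Δ·S+B equals the discounted successor values.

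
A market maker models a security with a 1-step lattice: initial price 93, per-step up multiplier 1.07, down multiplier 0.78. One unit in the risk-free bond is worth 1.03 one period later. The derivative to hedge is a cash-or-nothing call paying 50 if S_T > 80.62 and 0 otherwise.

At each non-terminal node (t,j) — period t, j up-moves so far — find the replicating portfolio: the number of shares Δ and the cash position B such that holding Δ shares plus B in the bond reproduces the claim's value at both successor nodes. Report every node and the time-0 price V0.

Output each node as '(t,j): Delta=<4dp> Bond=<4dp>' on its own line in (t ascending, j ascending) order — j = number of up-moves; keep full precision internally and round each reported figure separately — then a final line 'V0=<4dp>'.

Under the risk-neutral measure, an up-move has probability p* = (R−d)/(u−d) = 0.8621 and values discount at R = 1.03.
Terminal values V(1,·): V(1,0)=0.0000, V(1,1)=50.0000
  t=0,j=0: stock 93.0000 → up 99.5100 (V=50.0000), down 72.5400 (V=0.0000). Price 41.8480; hedge Δ=1.8539, bond B=-130.5658.
The time-0 hedge costs 41.8480, which is the no-arbitrage price.

(0,0): Delta=1.8539 Bond=-130.5658
V0=41.8480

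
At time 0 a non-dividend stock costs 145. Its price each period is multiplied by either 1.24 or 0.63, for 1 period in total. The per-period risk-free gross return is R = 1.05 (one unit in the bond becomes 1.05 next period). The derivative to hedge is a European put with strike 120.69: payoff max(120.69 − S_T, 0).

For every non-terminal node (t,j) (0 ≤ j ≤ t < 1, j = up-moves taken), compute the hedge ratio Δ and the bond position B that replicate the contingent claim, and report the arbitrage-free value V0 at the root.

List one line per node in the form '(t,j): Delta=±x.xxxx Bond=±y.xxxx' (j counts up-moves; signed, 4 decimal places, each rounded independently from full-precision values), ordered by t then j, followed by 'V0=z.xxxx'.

(0,0): Delta=-0.3317 Bond=56.8019
V0=8.7035

No-arbitrage ⇒ martingale measure with p* = (R−d)/(u−d) = 0.6885.
Terminal values V(1,·): V(1,0)=29.3400, V(1,1)=0.0000
Node (0,0) S=145.0000: V=(p*·0.0000+(1−p*)·29.3400)/1.05=8.7035; Δ=(0.0000−29.3400)/(179.8000−91.3500)=-0.3317; B=V−Δ·S=56.8019
The time-0 hedge costs 8.7035, which is the no-arbitrage price.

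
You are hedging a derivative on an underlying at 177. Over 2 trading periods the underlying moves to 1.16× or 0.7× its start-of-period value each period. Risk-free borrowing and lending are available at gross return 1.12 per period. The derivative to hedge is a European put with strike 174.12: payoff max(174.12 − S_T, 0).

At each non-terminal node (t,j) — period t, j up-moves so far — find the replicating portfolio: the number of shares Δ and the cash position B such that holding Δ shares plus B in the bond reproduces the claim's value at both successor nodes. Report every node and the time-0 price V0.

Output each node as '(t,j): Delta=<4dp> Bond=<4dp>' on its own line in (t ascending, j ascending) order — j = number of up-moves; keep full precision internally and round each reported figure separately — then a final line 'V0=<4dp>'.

The replicating-portfolio and risk-neutral prices coincide; use p* = (1.12−0.7)/(1.16−0.7) = 0.9130 for the latter.
Terminal values V(2,·): V(2,0)=87.3900, V(2,1)=30.3960, V(2,2)=0.0000
(1,0): S=123.9000. Δ = (V_up−V_dn)/(S_up−S_dn) = (30.3960−87.3900)/(143.7240−86.7300) = -1.0000. V = [p*·30.3960 + (1−p*)·87.3900]/1.12 = 31.5643. B = V − Δ·S = 155.4643.
(1,1): S=205.3200. Δ = (V_up−V_dn)/(S_up−S_dn) = (0.0000−30.3960)/(238.1712−143.7240) = -0.3218. V = [p*·0.0000 + (1−p*)·30.3960]/1.12 = 2.3599. B = V − Δ·S = 68.4382.
(0,0): S=177.0000. Δ = (V_up−V_dn)/(S_up−S_dn) = (2.3599−31.5643)/(205.3200−123.9000) = -0.3587. V = [p*·2.3599 + (1−p*)·31.5643]/1.12 = 4.3745. B = V − Δ·S = 67.8622.
Check: Δ(0,0)·S0 + B(0,0) = 4.3745 = V0.

(0,0): Delta=-0.3587 Bond=67.8622
(1,0): Delta=-1.0000 Bond=155.4643
(1,1): Delta=-0.3218 Bond=68.4382
V0=4.3745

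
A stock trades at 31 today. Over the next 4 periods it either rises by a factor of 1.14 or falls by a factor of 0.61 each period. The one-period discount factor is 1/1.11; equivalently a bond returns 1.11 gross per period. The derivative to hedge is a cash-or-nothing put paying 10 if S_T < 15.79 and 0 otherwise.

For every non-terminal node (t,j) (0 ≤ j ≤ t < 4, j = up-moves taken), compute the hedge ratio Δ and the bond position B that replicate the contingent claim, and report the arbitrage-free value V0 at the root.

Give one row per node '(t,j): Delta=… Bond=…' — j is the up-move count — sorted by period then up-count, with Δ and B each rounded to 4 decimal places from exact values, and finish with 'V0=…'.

(0,0): Delta=-0.0673 Bond=2.2023
(1,0): Delta=-0.7207 Bond=14.8018
(1,1): Delta=-0.0463 Bond=1.7031
(2,0): Delta=0.0000 Bond=8.1162
(2,1): Delta=-0.7439 Bond=16.9288
(2,2): Delta=-0.0239 Bond=0.9882
(3,0): Delta=0.0000 Bond=9.0090
(3,1): Delta=0.0000 Bond=9.0090
(3,2): Delta=-0.7678 Bond=19.3779
(3,3): Delta=0.0000 Bond=0.0000
V0=0.1173

No-arbitrage ⇒ martingale measure with p* = (R−d)/(u−d) = 0.9434.
Terminal payoffs: V(4,0)=10.0000, V(4,1)=10.0000, V(4,2)=10.0000, V(4,3)=0.0000, V(4,4)=0.0000
(3,0): S=7.0364. Δ = (V_up−V_dn)/(S_up−S_dn) = (10.0000−10.0000)/(8.0215−4.2922) = 0.0000. V = [p*·10.0000 + (1−p*)·10.0000]/1.11 = 9.0090. B = V − Δ·S = 9.0090.
(3,1): S=13.1500. Δ = (V_up−V_dn)/(S_up−S_dn) = (10.0000−10.0000)/(14.9910−8.0215) = 0.0000. V = [p*·10.0000 + (1−p*)·10.0000]/1.11 = 9.0090. B = V − Δ·S = 9.0090.
(3,2): S=24.5754. Δ = (V_up−V_dn)/(S_up−S_dn) = (0.0000−10.0000)/(28.0160−14.9910) = -0.7678. V = [p*·0.0000 + (1−p*)·10.0000]/1.11 = 0.5099. B = V − Δ·S = 19.3779.
(3,3): S=45.9279. Δ = (V_up−V_dn)/(S_up−S_dn) = (0.0000−0.0000)/(52.3578−28.0160) = 0.0000. V = [p*·0.0000 + (1−p*)·0.0000]/1.11 = 0.0000. B = V − Δ·S = 0.0000.
(2,0): S=11.5351. Δ = (V_up−V_dn)/(S_up−S_dn) = (9.0090−9.0090)/(13.1500−7.0364) = 0.0000. V = [p*·9.0090 + (1−p*)·9.0090]/1.11 = 8.1162. B = V − Δ·S = 8.1162.
(2,1): S=21.5574. Δ = (V_up−V_dn)/(S_up−S_dn) = (0.5099−9.0090)/(24.5754−13.1500) = -0.7439. V = [p*·0.5099 + (1−p*)·9.0090]/1.11 = 0.8928. B = V − Δ·S = 16.9288.
(2,2): S=40.2876. Δ = (V_up−V_dn)/(S_up−S_dn) = (0.0000−0.5099)/(45.9279−24.5754) = -0.0239. V = [p*·0.0000 + (1−p*)·0.5099]/1.11 = 0.0260. B = V − Δ·S = 0.9882.
(1,0): S=18.9100. Δ = (V_up−V_dn)/(S_up−S_dn) = (0.8928−8.1162)/(21.5574−11.5351) = -0.7207. V = [p*·0.8928 + (1−p*)·8.1162]/1.11 = 1.1727. B = V − Δ·S = 14.8018.
(1,1): S=35.3400. Δ = (V_up−V_dn)/(S_up−S_dn) = (0.0260−0.8928)/(40.2876−21.5574) = -0.0463. V = [p*·0.0260 + (1−p*)·0.8928]/1.11 = 0.0676. B = V − Δ·S = 1.7031.
(0,0): S=31.0000. Δ = (V_up−V_dn)/(S_up−S_dn) = (0.0676−1.1727)/(35.3400−18.9100) = -0.0673. V = [p*·0.0676 + (1−p*)·1.1727]/1.11 = 0.1173. B = V − Δ·S = 2.2023.
Self-financing check: at every node Δ·S+B equals the discounted successor values.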